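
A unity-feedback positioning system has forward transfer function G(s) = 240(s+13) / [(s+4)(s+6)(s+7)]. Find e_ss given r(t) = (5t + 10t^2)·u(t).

infinity

System type = 0 (no poles at s=0). By superposition:
  • 5t: a type-0 system cannot track it, e_ss → ∞.
  • 10t^2: a type-0 system cannot track it, e_ss → ∞.
The unbounded component dominates.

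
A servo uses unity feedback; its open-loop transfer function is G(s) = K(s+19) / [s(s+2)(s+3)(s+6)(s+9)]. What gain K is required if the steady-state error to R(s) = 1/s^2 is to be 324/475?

25

The open loop has one pole at the origin → type 1 system.
K_v = lim_{s→0} s·G(s) = K·19 / (2·3·6·9) = (19/324)·K.
e_ss = 1/K_v = 324/475 ⇒ K_v = 475/324 ⇒ K = (475/324)/(19/324) = 25.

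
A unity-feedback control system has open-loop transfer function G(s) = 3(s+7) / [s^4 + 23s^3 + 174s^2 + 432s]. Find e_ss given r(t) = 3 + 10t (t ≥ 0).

1440/7

Factoring s from the denominator leaves a polynomial with constant term 432, so the system is type 1. Taking each input component in turn:
  • 3: tracked with zero error.
  • 10t: e_ss = 10/K_v with K_v=7/144 → 1440/7.
Total e_ss = 1440/7.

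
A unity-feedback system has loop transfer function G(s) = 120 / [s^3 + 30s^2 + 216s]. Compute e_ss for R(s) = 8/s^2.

The denominator has no term below 216s — 1 pole at s=0, type 1.
K_v = lim_{s→0} s·G(s) = 120 / 216 = 5/9.
e_ss = 8/K_v = 8/(5/9) = 14.4.

14.4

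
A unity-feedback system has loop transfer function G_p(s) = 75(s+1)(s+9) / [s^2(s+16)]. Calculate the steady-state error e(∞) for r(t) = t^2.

32/675

The open loop has two poles at the origin → type 2 system.
K_a = lim_{s→0} s^2·G_p(s) = 75·1·9 / (16) = 42.1875.
r(t) = t^2 gives R(s) = 2/s^3.
e_ss = 2/K_a = 2/42.1875 = 32/675.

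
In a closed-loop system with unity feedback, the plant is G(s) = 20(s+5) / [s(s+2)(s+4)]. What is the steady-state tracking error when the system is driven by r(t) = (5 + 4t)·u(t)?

The open loop has one pole at the origin → type 1 system. Treating each term separately:
  • 5: tracked with zero error.
  • 4t: e_ss = 4/K_v with K_v=12.5 → 0.32.
Total e_ss = 0.32.

0.32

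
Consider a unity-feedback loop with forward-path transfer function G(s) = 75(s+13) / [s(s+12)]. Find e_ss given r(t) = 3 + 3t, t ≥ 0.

One free integrator in G(s): this is a type 1 system. By superposition:
  • 3: tracked with zero error.
  • 3t: e_ss = 3/K_v with K_v=81.25 → 12/325.
Total e_ss = 12/325.

12/325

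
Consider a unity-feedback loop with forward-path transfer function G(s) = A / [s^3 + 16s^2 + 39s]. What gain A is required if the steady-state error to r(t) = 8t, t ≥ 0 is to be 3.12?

100

The denominator has no term below 39s — 1 pole at s=0, type 1.
K_v = lim_{s→0} s·G(s) = A / 39 = (1/39)·A.
e_ss = 8/K_v = 3.12 ⇒ K_v = 100/39 ⇒ A = (100/39)/(1/39) = 100.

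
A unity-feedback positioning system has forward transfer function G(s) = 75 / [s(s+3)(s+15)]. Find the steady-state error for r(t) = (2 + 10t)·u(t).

6

The open loop has one pole at the origin → type 1 system. By superposition:
  • 2: tracked with zero error.
  • 10t: e_ss = 10/K_v with K_v=5/3 → 6.
Total e_ss = 6.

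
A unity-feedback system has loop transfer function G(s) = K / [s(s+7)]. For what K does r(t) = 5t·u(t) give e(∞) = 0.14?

The open loop has one pole at the origin → type 1 system.
K_v = lim_{s→0} s·G(s) = K / (7) = (1/7)·K.
e_ss = 5/K_v = 0.14 ⇒ K_v = 250/7 ⇒ K = (250/7)/(1/7) = 250.

250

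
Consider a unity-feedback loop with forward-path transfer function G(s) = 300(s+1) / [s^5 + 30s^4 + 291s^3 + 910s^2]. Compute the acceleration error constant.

30/91

Lowest-order denominator term is 910s^2, so the open loop has 2 poles at the origin → type 2 system.
K_a = lim_{s→0} s^2·G(s) = 300·1 / 910 = 30/91.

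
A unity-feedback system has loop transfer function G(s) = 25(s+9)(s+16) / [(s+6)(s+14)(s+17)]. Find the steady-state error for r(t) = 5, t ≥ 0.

595/419

G(s) has no factors of s in the denominator, so the system is type 0.
K_p = lim_{s→0} G(s) = 25·9·16 / (6·14·17) = 300/119.
e_ss = 5/(1 + K_p) = 5/(419/119) = 595/419.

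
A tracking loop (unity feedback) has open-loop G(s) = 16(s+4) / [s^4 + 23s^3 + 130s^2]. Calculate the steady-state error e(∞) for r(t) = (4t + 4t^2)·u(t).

16.25

Factoring s^2 from the denominator leaves a polynomial with constant term 130, so the system is type 2. Taking each input component in turn:
  • 4t: tracked with zero error.
  • 4t^2: e_ss = 8/K_a with K_a=32/65 → 16.25.
Total e_ss = 16.25.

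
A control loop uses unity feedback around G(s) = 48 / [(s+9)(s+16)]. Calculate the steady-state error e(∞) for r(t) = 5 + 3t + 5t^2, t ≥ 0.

infinity

The open loop has no poles at the origin → type 0 system. By superposition:
  • 5: e_ss = 5/(1+K_p) with K_p=1/3 → 3.75.
  • 3t: a type-0 system cannot track it, e_ss → ∞.
  • 5t^2: a type-0 system cannot track it, e_ss → ∞.
The unbounded component dominates.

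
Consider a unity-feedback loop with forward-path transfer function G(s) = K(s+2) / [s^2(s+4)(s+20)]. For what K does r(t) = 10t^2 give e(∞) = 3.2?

Two free integrators in G(s): this is a type 2 system.
K_a = lim_{s→0} s^2·G(s) = K·2 / (4·20) = 0.025·K.
e_ss = 20/K_a = 3.2 ⇒ K_a = 6.25 ⇒ K = 6.25/0.025 = 250.

250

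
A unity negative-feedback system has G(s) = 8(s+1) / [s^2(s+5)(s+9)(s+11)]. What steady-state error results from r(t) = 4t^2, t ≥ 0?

The open loop has two poles at the origin → type 2 system.
K_a = lim_{s→0} s^2·G(s) = 8·1 / (5·9·11) = 8/495.
r(t) = 4t^2 gives R(s) = 8/s^3.
e_ss = 8/K_a = 8/(8/495) = 495.

495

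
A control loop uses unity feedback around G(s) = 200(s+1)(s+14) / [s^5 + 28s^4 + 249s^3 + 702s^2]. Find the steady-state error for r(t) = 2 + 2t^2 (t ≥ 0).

Lowest-order denominator term is 702s^2, so the open loop has 2 poles at the origin → type 2 system. Taking each input component in turn:
  • 2: tracked with zero error.
  • 2t^2: e_ss = 4/K_a with K_a=1400/351 → 351/350.
Total e_ss = 351/350.

351/350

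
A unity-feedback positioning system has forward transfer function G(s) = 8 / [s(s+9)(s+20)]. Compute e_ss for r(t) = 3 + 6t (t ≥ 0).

135

The open loop has one pole at the origin → type 1 system. Treating each term separately:
  • 3: tracked with zero error.
  • 6t: e_ss = 6/K_v with K_v=2/45 → 135.
Total e_ss = 135.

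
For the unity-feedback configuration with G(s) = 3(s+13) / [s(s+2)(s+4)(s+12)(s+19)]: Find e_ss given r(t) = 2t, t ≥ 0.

The open loop has one pole at the origin → type 1 system.
K_v = lim_{s→0} s·G(s) = 3·13 / (2·4·12·19) = 13/608.
e_ss = 2/K_v = 2/(13/608) = 1216/13.

1216/13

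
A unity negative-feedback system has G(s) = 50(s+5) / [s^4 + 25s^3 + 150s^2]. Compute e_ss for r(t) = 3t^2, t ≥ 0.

Lowest-order denominator term is 150s^2, so the open loop has 2 poles at the origin → type 2 system.
K_a = lim_{s→0} s^2·G(s) = 50·5 / 150 = 5/3.
r(t) = 3t^2 gives R(s) = 6/s^3.
e_ss = 6/K_a = 6/(5/3) = 3.6.

3.6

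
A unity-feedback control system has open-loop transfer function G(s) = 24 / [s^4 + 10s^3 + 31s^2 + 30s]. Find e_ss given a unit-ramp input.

1.25

The denominator has no term below 30s — 1 pole at s=0, type 1.
K_v = lim_{s→0} s·G(s) = 24 / 30 = 0.8.
e_ss = 1/K_v = 1/0.8 = 1.25.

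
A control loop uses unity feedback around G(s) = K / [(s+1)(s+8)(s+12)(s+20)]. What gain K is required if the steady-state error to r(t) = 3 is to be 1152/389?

System type = 0 (no poles at s=0).
K_p = lim_{s→0} G(s) = K / (1·8·12·20) = (1/1920)·K.
e_ss = 3/(1 + K_p) = 1152/389 ⇒ 1 + (1/1920)·K = 389/384 ⇒ K = 25.

25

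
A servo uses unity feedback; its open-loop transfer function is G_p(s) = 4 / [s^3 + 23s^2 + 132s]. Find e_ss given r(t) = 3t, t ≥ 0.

The denominator has no term below 132s — 1 pole at s=0, type 1.
K_v = lim_{s→0} s·G_p(s) = 4 / 132 = 1/33.
e_ss = 3/K_v = 3/(1/33) = 99.

99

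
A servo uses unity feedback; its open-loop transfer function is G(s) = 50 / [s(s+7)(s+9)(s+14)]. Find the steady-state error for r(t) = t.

The open loop has one pole at the origin → type 1 system.
K_v = lim_{s→0} s·G(s) = 50 / (7·9·14) = 25/441.
e_ss = 1/K_v = 1/(25/441) = 17.64.

17.64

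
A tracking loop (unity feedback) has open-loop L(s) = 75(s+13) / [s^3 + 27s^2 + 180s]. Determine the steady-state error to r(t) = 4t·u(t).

The denominator has no term below 180s — 1 pole at s=0, type 1.
K_v = lim_{s→0} s·L(s) = 75·13 / 180 = 65/12.
e_ss = 4/K_v = 4/(65/12) = 48/65.

48/65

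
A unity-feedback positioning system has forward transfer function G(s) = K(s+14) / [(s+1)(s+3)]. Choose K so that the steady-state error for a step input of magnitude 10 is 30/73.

5

No free integrators in G(s): this is a type 0 system.
K_p = lim_{s→0} G(s) = K·14 / (1·3) = (14/3)·K.
e_ss = 10/(1 + K_p) = 30/73 ⇒ 1 + (14/3)·K = 73/3 ⇒ K = 5.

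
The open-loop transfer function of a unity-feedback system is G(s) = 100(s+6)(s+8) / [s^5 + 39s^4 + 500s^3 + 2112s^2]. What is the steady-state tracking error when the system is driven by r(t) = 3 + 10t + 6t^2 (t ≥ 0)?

Lowest-order denominator term is 2112s^2, so the open loop has 2 poles at the origin → type 2 system. Taking each input component in turn:
  • 3: tracked with zero error.
  • 10t: tracked with zero error.
  • 6t^2: e_ss = 12/K_a with K_a=25/11 → 5.28.
Total e_ss = 5.28.

5.28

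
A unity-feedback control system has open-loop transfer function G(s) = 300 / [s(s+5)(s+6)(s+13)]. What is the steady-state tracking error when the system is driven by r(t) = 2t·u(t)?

G(s) has one factor of s in the denominator, so the system is type 1.
K_v = lim_{s→0} s·G(s) = 300 / (5·6·13) = 10/13.
e_ss = 2/K_v = 2/(10/13) = 2.6.

2.6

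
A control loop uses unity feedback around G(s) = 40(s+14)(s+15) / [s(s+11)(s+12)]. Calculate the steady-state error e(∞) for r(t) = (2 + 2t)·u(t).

11/350

One free integrator in G(s): this is a type 1 system. Treating each term separately:
  • 2: tracked with zero error.
  • 2t: e_ss = 2/K_v with K_v=700/11 → 11/350.
Total e_ss = 11/350.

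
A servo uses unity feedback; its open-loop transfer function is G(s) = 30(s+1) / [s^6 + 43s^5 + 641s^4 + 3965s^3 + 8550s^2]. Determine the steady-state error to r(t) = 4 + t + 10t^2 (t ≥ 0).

Lowest-order denominator term is 8550s^2, so the open loop has 2 poles at the origin → type 2 system. Treating each term separately:
  • 4: tracked with zero error.
  • t: tracked with zero error.
  • 10t^2: e_ss = 20/K_a with K_a=1/285 → 5700.
Total e_ss = 5700.

5700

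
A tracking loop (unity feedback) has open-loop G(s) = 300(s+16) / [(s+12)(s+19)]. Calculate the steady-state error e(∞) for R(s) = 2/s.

38/419

No free integrators in G(s): this is a type 0 system.
K_p = lim_{s→0} G(s) = 300·16 / (12·19) = 400/19.
e_ss = 2/(1 + K_p) = 2/(419/19) = 38/419.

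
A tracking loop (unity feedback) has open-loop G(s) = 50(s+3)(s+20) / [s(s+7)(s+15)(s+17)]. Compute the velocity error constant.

G(s) has one factor of s in the denominator, so the system is type 1.
K_v = lim_{s→0} s·G(s) = 50·3·20 / (7·15·17) = 200/119.

200/119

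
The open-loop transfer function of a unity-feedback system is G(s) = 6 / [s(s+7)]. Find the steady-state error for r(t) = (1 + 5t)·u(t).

35/6

G(s) has one factor of s in the denominator, so the system is type 1. Taking each input component in turn:
  • 1: tracked with zero error.
  • 5t: e_ss = 5/K_v with K_v=6/7 → 35/6.
Total e_ss = 35/6.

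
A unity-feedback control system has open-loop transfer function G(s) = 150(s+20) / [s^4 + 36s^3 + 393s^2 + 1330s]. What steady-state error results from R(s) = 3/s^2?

1.33

Factoring s from the denominator leaves a polynomial with constant term 1330, so the system is type 1.
K_v = lim_{s→0} s·G(s) = 150·20 / 1330 = 300/133.
e_ss = 3/K_v = 3/(300/133) = 1.33.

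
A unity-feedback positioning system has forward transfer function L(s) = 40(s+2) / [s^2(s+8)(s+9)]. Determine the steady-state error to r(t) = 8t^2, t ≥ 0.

14.4

The open loop has two poles at the origin → type 2 system.
K_a = lim_{s→0} s^2·L(s) = 40·2 / (8·9) = 10/9.
r(t) = 8t^2 gives R(s) = 16/s^3.
e_ss = 16/K_a = 16/(10/9) = 14.4.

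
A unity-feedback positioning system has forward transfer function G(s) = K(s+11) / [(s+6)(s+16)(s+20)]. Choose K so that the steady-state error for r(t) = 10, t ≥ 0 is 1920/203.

System type = 0 (no poles at s=0).
K_p = lim_{s→0} G(s) = K·11 / (6·16·20) = (11/1920)·K.
e_ss = 10/(1 + K_p) = 1920/203 ⇒ 1 + (11/1920)·K = 203/192 ⇒ K = 10.

10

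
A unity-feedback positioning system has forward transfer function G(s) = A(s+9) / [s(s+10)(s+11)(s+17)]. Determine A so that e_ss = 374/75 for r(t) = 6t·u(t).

250

G(s) has one factor of s in the denominator, so the system is type 1.
K_v = lim_{s→0} s·G(s) = A·9 / (10·11·17) = (9/1870)·A.
e_ss = 6/K_v = 374/75 ⇒ K_v = 225/187 ⇒ A = (225/187)/(9/1870) = 250.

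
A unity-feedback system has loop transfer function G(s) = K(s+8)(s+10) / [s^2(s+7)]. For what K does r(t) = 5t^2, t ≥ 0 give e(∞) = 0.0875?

10

System type = 2 (two poles at s=0).
K_a = lim_{s→0} s^2·G(s) = K·8·10 / (7) = (80/7)·K.
e_ss = 10/K_a = 0.0875 ⇒ K_a = 800/7 ⇒ K = (800/7)/(80/7) = 10.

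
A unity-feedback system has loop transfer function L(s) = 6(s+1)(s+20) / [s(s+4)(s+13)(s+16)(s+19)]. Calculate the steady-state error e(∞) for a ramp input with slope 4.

7904/15

System type = 1 (one pole at s=0).
K_v = lim_{s→0} s·L(s) = 6·1·20 / (4·13·16·19) = 15/1976.
e_ss = 4/K_v = 4/(15/1976) = 7904/15.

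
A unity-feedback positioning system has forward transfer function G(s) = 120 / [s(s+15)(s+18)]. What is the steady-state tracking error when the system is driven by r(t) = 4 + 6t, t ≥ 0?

13.5

One free integrator in G(s): this is a type 1 system. By superposition:
  • 4: tracked with zero error.
  • 6t: e_ss = 6/K_v with K_v=4/9 → 13.5.
Total e_ss = 13.5.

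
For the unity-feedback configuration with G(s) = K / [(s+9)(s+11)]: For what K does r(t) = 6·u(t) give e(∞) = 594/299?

200

No free integrators in G(s): this is a type 0 system.
K_p = lim_{s→0} G(s) = K / (9·11) = (1/99)·K.
e_ss = 6/(1 + K_p) = 594/299 ⇒ 1 + (1/99)·K = 299/99 ⇒ K = 200.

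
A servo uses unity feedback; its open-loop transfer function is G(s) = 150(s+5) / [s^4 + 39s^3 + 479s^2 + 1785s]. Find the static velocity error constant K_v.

The denominator has no term below 1785s — 1 pole at s=0, type 1.
K_v = lim_{s→0} s·G(s) = 150·5 / 1785 = 50/119.

50/119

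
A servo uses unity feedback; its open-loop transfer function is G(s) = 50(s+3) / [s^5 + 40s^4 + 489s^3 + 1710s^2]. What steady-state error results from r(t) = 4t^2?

91.2

The denominator has no term below 1710s^2 — 2 poles at s=0, type 2.
K_a = lim_{s→0} s^2·G(s) = 50·3 / 1710 = 5/57.
r(t) = 4t^2 gives R(s) = 8/s^3.
e_ss = 8/K_a = 8/(5/57) = 91.2.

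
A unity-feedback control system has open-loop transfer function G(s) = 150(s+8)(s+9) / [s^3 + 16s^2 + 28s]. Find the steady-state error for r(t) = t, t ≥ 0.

7/2700

Factoring s from the denominator leaves a polynomial with constant term 28, so the system is type 1.
K_v = lim_{s→0} s·G(s) = 150·8·9 / 28 = 2700/7.
e_ss = 1/K_v = 1/(2700/7) = 7/2700.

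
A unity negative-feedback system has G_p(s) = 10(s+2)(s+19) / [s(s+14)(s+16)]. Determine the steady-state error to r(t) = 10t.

112/19

The open loop has one pole at the origin → type 1 system.
K_v = lim_{s→0} s·G_p(s) = 10·2·19 / (14·16) = 95/56.
e_ss = 10/K_v = 10/(95/56) = 112/19.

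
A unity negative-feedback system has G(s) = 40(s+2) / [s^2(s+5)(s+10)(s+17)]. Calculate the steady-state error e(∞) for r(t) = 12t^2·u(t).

G(s) has two factors of s in the denominator, so the system is type 2.
K_a = lim_{s→0} s^2·G(s) = 40·2 / (5·10·17) = 8/85.
r(t) = 12t^2 gives R(s) = 24/s^3.
e_ss = 24/K_a = 24/(8/85) = 255.

255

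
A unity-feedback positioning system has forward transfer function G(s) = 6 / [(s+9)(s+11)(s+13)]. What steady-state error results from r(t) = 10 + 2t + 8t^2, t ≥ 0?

infinity

The open loop has no poles at the origin → type 0 system. Treating each term separately:
  • 10: e_ss = 10/(1+K_p) with K_p=2/429 → 4290/431.
  • 2t: a type-0 system cannot track it, e_ss → ∞.
  • 8t^2: a type-0 system cannot track it, e_ss → ∞.
The unbounded component dominates.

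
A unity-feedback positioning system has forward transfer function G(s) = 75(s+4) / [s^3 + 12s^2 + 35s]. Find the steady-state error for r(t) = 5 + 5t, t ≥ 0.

7/12

The denominator has no term below 35s — 1 pole at s=0, type 1. Treating each term separately:
  • 5: tracked with zero error.
  • 5t: e_ss = 5/K_v with K_v=60/7 → 7/12.
Total e_ss = 7/12.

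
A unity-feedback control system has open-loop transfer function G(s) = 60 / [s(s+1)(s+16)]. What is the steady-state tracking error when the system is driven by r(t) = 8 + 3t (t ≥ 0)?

0.8

System type = 1 (one pole at s=0). By superposition:
  • 8: tracked with zero error.
  • 3t: e_ss = 3/K_v with K_v=3.75 → 0.8.
Total e_ss = 0.8.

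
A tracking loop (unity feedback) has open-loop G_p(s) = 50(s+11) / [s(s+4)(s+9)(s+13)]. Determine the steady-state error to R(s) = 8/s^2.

The open loop has one pole at the origin → type 1 system.
K_v = lim_{s→0} s·G_p(s) = 50·11 / (4·9·13) = 275/234.
e_ss = 8/K_v = 8/(275/234) = 1872/275.

1872/275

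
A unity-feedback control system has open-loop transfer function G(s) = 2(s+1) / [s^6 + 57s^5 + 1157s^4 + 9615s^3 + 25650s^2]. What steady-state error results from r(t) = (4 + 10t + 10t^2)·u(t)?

Lowest-order denominator term is 25650s^2, so the open loop has 2 poles at the origin → type 2 system. By superposition:
  • 4: tracked with zero error.
  • 10t: tracked with zero error.
  • 10t^2: e_ss = 20/K_a with K_a=1/12825 → 256500.
Total e_ss = 256500.

256500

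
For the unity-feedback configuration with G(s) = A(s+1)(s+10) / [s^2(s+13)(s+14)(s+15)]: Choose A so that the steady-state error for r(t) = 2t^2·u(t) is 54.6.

The open loop has two poles at the origin → type 2 system.
K_a = lim_{s→0} s^2·G(s) = A·1·10 / (13·14·15) = (1/273)·A.
e_ss = 4/K_a = 54.6 ⇒ K_a = 20/273 ⇒ A = (20/273)/(1/273) = 20.

20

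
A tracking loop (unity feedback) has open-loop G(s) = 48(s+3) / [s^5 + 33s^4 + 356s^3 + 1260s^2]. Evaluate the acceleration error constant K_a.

4/35

Factoring s^2 from the denominator leaves a polynomial with constant term 1260, so the system is type 2.
K_a = lim_{s→0} s^2·G(s) = 48·3 / 1260 = 4/35.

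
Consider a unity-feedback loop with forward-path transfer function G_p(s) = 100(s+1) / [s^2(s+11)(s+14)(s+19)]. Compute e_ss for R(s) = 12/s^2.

0

The open loop has two poles at the origin → type 2 system.
A type-2 system has K_v = ∞, so it tracks a ramp input with zero steady-state error.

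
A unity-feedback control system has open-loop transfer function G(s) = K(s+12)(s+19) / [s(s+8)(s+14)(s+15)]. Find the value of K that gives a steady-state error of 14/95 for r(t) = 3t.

G(s) has one factor of s in the denominator, so the system is type 1.
K_v = lim_{s→0} s·G(s) = K·12·19 / (8·14·15) = (19/140)·K.
e_ss = 3/K_v = 14/95 ⇒ K_v = 285/14 ⇒ K = (285/14)/(19/140) = 150.

150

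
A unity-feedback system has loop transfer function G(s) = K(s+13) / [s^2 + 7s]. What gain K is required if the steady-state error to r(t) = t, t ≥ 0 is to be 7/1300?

100

The denominator has no term below 7s — 1 pole at s=0, type 1.
K_v = lim_{s→0} s·G(s) = K·13 / 7 = (13/7)·K.
e_ss = 1/K_v = 7/1300 ⇒ K_v = 1300/7 ⇒ K = (1300/7)/(13/7) = 100.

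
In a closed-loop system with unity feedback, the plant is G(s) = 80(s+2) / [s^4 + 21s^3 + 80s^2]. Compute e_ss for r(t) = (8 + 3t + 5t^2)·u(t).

The denominator has no term below 80s^2 — 2 poles at s=0, type 2. By superposition:
  • 8: tracked with zero error.
  • 3t: tracked with zero error.
  • 5t^2: e_ss = 10/K_a with K_a=2 → 5.
Total e_ss = 5.

5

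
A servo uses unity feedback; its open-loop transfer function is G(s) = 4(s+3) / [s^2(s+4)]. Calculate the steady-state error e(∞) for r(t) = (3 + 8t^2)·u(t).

16/3

System type = 2 (two poles at s=0). Treating each term separately:
  • 3: tracked with zero error.
  • 8t^2: e_ss = 16/K_a with K_a=3 → 16/3.
Total e_ss = 16/3.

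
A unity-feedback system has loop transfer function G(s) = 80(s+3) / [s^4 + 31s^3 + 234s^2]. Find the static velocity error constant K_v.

infinity

K_v = lim_{s→0} s·G(s); with 2 poles at the origin the limit diverges, so K_v = ∞.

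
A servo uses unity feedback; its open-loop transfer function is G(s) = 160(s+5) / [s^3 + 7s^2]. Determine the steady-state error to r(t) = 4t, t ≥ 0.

0

Lowest-order denominator term is 7s^2, so the open loop has 2 poles at the origin → type 2 system.
K_v = ∞ for a type-2 system; e_ss to a ramp is zero.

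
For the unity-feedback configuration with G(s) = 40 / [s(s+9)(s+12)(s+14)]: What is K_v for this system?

The open loop has one pole at the origin → type 1 system.
K_v = lim_{s→0} s·G(s) = 40 / (9·12·14) = 5/189.

5/189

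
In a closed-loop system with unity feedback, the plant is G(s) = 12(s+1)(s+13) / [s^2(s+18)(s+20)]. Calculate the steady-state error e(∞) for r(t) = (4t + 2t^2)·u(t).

G(s) has two factors of s in the denominator, so the system is type 2. Treating each term separately:
  • 4t: tracked with zero error.
  • 2t^2: e_ss = 4/K_a with K_a=13/30 → 120/13.
Total e_ss = 120/13.

120/13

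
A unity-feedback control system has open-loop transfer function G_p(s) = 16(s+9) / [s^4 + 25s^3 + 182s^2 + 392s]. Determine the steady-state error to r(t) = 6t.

The denominator has no term below 392s — 1 pole at s=0, type 1.
K_v = lim_{s→0} s·G_p(s) = 16·9 / 392 = 18/49.
e_ss = 6/K_v = 6/(18/49) = 49/3.

49/3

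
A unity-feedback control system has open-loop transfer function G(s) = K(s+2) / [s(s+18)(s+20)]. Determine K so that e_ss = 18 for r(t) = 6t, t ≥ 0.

60

The open loop has one pole at the origin → type 1 system.
K_v = lim_{s→0} s·G(s) = K·2 / (18·20) = (1/180)·K.
e_ss = 6/K_v = 18 ⇒ K_v = 1/3 ⇒ K = (1/3)/(1/180) = 60.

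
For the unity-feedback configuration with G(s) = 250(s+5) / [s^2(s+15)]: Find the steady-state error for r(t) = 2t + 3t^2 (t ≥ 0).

System type = 2 (two poles at s=0). By superposition:
  • 2t: tracked with zero error.
  • 3t^2: e_ss = 6/K_a with K_a=250/3 → 0.072.
Total e_ss = 0.072.

0.072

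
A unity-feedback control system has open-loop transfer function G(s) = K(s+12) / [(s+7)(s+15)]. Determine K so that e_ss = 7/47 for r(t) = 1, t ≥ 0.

50

G(s) has no factors of s in the denominator, so the system is type 0.
K_p = lim_{s→0} G(s) = K·12 / (7·15) = (4/35)·K.
e_ss = 1/(1 + K_p) = 7/47 ⇒ 1 + (4/35)·K = 47/7 ⇒ K = 50.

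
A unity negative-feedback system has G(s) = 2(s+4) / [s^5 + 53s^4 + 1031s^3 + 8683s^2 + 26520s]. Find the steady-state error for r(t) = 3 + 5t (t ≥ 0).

Factoring s from the denominator leaves a polynomial with constant term 26520, so the system is type 1. By superposition:
  • 3: tracked with zero error.
  • 5t: e_ss = 5/K_v with K_v=1/3315 → 16575.
Total e_ss = 16575.

16575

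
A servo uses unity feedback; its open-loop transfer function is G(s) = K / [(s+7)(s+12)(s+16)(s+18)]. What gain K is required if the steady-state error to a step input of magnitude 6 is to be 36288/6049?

No free integrators in G(s): this is a type 0 system.
K_p = lim_{s→0} G(s) = K / (7·12·16·18) = (1/24192)·K.
e_ss = 6/(1 + K_p) = 36288/6049 ⇒ 1 + (1/24192)·K = 6049/6048 ⇒ K = 4.

4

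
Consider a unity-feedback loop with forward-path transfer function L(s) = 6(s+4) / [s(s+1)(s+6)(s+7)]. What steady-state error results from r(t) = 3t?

5.25

L(s) has one factor of s in the denominator, so the system is type 1.
K_v = lim_{s→0} s·L(s) = 6·4 / (1·6·7) = 4/7.
e_ss = 3/K_v = 3/(4/7) = 5.25.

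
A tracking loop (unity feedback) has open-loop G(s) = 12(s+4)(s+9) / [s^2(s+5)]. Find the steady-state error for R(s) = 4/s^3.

5/108

Two free integrators in G(s): this is a type 2 system.
K_a = lim_{s→0} s^2·G(s) = 12·4·9 / (5) = 86.4.
r(t) = 2t^2 gives R(s) = 4/s^3.
e_ss = 4/K_a = 4/86.4 = 5/108.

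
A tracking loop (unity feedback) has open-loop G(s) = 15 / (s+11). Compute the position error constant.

15/11

The open loop has no poles at the origin → type 0 system.
K_p = lim_{s→0} G(s) = 15 / (11) = 15/11.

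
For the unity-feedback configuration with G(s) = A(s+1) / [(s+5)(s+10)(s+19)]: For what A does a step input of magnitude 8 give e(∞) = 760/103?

System type = 0 (no poles at s=0).
K_p = lim_{s→0} G(s) = A·1 / (5·10·19) = (1/950)·A.
e_ss = 8/(1 + K_p) = 760/103 ⇒ 1 + (1/950)·A = 103/95 ⇒ A = 80.

80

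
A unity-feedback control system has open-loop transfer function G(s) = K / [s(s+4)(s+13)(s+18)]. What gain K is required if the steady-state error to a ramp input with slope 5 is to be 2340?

2

One free integrator in G(s): this is a type 1 system.
K_v = lim_{s→0} s·G(s) = K / (4·13·18) = (1/936)·K.
e_ss = 5/K_v = 2340 ⇒ K_v = 1/468 ⇒ K = (1/468)/(1/936) = 2.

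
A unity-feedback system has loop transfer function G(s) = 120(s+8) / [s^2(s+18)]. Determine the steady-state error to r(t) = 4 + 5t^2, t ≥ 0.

0.1875

The open loop has two poles at the origin → type 2 system. Taking each input component in turn:
  • 4: tracked with zero error.
  • 5t^2: e_ss = 10/K_a with K_a=160/3 → 0.1875.
Total e_ss = 0.1875.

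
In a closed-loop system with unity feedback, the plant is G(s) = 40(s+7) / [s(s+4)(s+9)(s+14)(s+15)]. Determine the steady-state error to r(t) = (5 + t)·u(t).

27

G(s) has one factor of s in the denominator, so the system is type 1. Taking each input component in turn:
  • 5: tracked with zero error.
  • t: e_ss = 1/K_v with K_v=1/27 → 27.
Total e_ss = 27.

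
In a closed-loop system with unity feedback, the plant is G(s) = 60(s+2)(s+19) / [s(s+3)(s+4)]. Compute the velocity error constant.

190

One free integrator in G(s): this is a type 1 system.
K_v = lim_{s→0} s·G(s) = 60·2·19 / (3·4) = 190.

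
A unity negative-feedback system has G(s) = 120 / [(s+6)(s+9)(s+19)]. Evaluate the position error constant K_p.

System type = 0 (no poles at s=0).
K_p = lim_{s→0} G(s) = 120 / (6·9·19) = 20/171.

20/171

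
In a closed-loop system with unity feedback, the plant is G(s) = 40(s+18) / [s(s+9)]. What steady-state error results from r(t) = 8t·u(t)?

0.1

System type = 1 (one pole at s=0).
K_v = lim_{s→0} s·G(s) = 40·18 / (9) = 80.
e_ss = 8/K_v = 8/80 = 0.1.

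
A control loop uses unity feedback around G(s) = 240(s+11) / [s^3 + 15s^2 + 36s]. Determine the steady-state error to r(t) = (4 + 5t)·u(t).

3/44

Lowest-order denominator term is 36s, so the open loop has 1 pole at the origin → type 1 system. Taking each input component in turn:
  • 4: tracked with zero error.
  • 5t: e_ss = 5/K_v with K_v=220/3 → 3/44.
Total e_ss = 3/44.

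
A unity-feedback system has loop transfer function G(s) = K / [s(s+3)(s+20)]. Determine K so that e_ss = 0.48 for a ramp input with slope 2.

One free integrator in G(s): this is a type 1 system.
K_v = lim_{s→0} s·G(s) = K / (3·20) = (1/60)·K.
e_ss = 2/K_v = 0.48 ⇒ K_v = 25/6 ⇒ K = (25/6)/(1/60) = 250.

250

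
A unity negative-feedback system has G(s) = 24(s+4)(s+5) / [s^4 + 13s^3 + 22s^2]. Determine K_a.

240/11

Factoring s^2 from the denominator leaves a polynomial with constant term 22, so the system is type 2.
K_a = lim_{s→0} s^2·G(s) = 24·4·5 / 22 = 240/11.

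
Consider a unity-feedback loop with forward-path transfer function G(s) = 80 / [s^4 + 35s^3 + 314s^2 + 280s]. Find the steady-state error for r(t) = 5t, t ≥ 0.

17.5

Factoring s from the denominator leaves a polynomial with constant term 280, so the system is type 1.
K_v = lim_{s→0} s·G(s) = 80 / 280 = 2/7.
e_ss = 5/K_v = 5/(2/7) = 17.5.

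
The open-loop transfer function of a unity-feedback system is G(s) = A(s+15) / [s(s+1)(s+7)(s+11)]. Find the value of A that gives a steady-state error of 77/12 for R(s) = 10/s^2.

System type = 1 (one pole at s=0).
K_v = lim_{s→0} s·G(s) = A·15 / (1·7·11) = (15/77)·A.
e_ss = 10/K_v = 77/12 ⇒ K_v = 120/77 ⇒ A = (120/77)/(15/77) = 8.

8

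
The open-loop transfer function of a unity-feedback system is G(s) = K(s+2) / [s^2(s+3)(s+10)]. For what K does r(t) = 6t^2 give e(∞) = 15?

12

Two free integrators in G(s): this is a type 2 system.
K_a = lim_{s→0} s^2·G(s) = K·2 / (3·10) = (1/15)·K.
e_ss = 12/K_a = 15 ⇒ K_a = 0.8 ⇒ K = 0.8/(1/15) = 12.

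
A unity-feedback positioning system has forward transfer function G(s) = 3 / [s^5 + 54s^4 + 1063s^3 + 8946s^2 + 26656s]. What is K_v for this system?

3/26656

Lowest-order denominator term is 26656s, so the open loop has 1 pole at the origin → type 1 system.
K_v = lim_{s→0} s·G(s) = 3 / 26656 = 3/26656.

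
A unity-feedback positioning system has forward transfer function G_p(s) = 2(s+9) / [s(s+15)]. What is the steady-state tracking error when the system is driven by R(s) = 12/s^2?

10

System type = 1 (one pole at s=0).
K_v = lim_{s→0} s·G_p(s) = 2·9 / (15) = 1.2.
e_ss = 12/K_v = 12/1.2 = 10.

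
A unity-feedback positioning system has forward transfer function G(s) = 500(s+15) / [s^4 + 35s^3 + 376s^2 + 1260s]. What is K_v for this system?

The denominator has no term below 1260s — 1 pole at s=0, type 1.
K_v = lim_{s→0} s·G(s) = 500·15 / 1260 = 125/21.

125/21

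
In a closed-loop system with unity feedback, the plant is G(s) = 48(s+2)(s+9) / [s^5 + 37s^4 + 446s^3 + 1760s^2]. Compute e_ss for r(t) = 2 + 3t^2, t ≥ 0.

The denominator has no term below 1760s^2 — 2 poles at s=0, type 2. Taking each input component in turn:
  • 2: tracked with zero error.
  • 3t^2: e_ss = 6/K_a with K_a=27/55 → 110/9.
Total e_ss = 110/9.

110/9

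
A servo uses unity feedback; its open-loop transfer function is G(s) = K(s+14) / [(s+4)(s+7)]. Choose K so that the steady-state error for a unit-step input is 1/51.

The open loop has no poles at the origin → type 0 system.
K_p = lim_{s→0} G(s) = K·14 / (4·7) = 0.5·K.
e_ss = 1/(1 + K_p) = 1/51 ⇒ 1 + 0.5·K = 51 ⇒ K = 100.

100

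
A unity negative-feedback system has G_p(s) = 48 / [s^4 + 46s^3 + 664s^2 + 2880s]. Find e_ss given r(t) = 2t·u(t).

Lowest-order denominator term is 2880s, so the open loop has 1 pole at the origin → type 1 system.
K_v = lim_{s→0} s·G_p(s) = 48 / 2880 = 1/60.
e_ss = 2/K_v = 2/(1/60) = 120.

120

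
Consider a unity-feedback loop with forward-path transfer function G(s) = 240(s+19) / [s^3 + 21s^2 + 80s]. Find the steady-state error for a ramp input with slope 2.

2/57

The denominator has no term below 80s — 1 pole at s=0, type 1.
K_v = lim_{s→0} s·G(s) = 240·19 / 80 = 57.
e_ss = 2/K_v = 2/57.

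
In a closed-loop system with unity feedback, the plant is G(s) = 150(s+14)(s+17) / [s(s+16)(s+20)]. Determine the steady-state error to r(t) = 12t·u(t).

64/595

G(s) has one factor of s in the denominator, so the system is type 1.
K_v = lim_{s→0} s·G(s) = 150·14·17 / (16·20) = 111.5625.
e_ss = 12/K_v = 12/111.5625 = 64/595.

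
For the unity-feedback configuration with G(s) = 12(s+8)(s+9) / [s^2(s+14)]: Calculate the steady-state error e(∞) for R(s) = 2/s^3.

System type = 2 (two poles at s=0).
K_a = lim_{s→0} s^2·G(s) = 12·8·9 / (14) = 432/7.
r(t) = t^2 gives R(s) = 2/s^3.
e_ss = 2/K_a = 2/(432/7) = 7/216.

7/216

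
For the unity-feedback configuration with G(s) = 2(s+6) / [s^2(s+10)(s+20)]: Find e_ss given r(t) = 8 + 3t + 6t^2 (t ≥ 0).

System type = 2 (two poles at s=0). Taking each input component in turn:
  • 8: tracked with zero error.
  • 3t: tracked with zero error.
  • 6t^2: e_ss = 12/K_a with K_a=0.06 → 200.
Total e_ss = 200.

200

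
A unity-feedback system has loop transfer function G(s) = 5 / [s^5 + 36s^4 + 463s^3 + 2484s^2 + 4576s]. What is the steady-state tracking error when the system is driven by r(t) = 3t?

2745.6

Factoring s from the denominator leaves a polynomial with constant term 4576, so the system is type 1.
K_v = lim_{s→0} s·G(s) = 5 / 4576 = 5/4576.
e_ss = 3/K_v = 3/(5/4576) = 2745.6.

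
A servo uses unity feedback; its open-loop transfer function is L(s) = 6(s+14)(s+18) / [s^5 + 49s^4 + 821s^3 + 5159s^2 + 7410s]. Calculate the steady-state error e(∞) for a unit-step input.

0

The denominator has no term below 7410s — 1 pole at s=0, type 1.
K_p = ∞ for a type-1 system; e_ss to a step is zero.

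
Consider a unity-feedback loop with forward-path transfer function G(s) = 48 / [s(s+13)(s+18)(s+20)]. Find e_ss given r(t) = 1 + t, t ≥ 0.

The open loop has one pole at the origin → type 1 system. By superposition:
  • 1: tracked with zero error.
  • t: e_ss = 1/K_v with K_v=2/195 → 97.5.
Total e_ss = 97.5.

97.5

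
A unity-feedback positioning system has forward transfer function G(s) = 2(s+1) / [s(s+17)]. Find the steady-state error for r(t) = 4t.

34

G(s) has one factor of s in the denominator, so the system is type 1.
K_v = lim_{s→0} s·G(s) = 2·1 / (17) = 2/17.
e_ss = 4/K_v = 4/(2/17) = 34.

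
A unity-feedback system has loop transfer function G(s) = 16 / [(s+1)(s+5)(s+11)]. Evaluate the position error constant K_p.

16/55

No free integrators in G(s): this is a type 0 system.
K_p = lim_{s→0} G(s) = 16 / (1·5·11) = 16/55.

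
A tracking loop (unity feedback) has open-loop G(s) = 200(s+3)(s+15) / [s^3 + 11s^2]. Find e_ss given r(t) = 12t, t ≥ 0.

Factoring s^2 from the denominator leaves a polynomial with constant term 11, so the system is type 2.
K_v = ∞ for a type-2 system; e_ss to a ramp is zero.

0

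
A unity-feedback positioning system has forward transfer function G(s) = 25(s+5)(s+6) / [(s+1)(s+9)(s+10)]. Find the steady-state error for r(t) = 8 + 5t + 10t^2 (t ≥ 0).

System type = 0 (no poles at s=0). Taking each input component in turn:
  • 8: e_ss = 8/(1+K_p) with K_p=25/3 → 6/7.
  • 5t: a type-0 system cannot track it, e_ss → ∞.
  • 10t^2: a type-0 system cannot track it, e_ss → ∞.
The unbounded component dominates.

infinity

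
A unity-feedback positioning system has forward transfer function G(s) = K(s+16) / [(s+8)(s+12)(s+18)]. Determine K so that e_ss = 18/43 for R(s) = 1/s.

150

No free integrators in G(s): this is a type 0 system.
K_p = lim_{s→0} G(s) = K·16 / (8·12·18) = (1/108)·K.
e_ss = 1/(1 + K_p) = 18/43 ⇒ 1 + (1/108)·K = 43/18 ⇒ K = 150.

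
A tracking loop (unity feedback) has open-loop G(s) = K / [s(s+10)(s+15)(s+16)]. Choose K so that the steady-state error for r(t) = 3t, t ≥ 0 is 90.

80

G(s) has one factor of s in the denominator, so the system is type 1.
K_v = lim_{s→0} s·G(s) = K / (10·15·16) = (1/2400)·K.
e_ss = 3/K_v = 90 ⇒ K_v = 1/30 ⇒ K = (1/30)/(1/2400) = 80.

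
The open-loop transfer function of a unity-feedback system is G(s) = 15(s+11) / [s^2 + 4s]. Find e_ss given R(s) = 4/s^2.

The denominator has no term below 4s — 1 pole at s=0, type 1.
K_v = lim_{s→0} s·G(s) = 15·11 / 4 = 41.25.
e_ss = 4/K_v = 4/41.25 = 16/165.

16/165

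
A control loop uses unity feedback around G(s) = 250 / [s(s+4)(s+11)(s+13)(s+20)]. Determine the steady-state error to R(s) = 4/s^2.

183.04

System type = 1 (one pole at s=0).
K_v = lim_{s→0} s·G(s) = 250 / (4·11·13·20) = 25/1144.
e_ss = 4/K_v = 4/(25/1144) = 183.04.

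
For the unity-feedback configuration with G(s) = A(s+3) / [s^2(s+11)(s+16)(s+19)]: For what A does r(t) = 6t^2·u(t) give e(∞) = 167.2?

The open loop has two poles at the origin → type 2 system.
K_a = lim_{s→0} s^2·G(s) = A·3 / (11·16·19) = (3/3344)·A.
e_ss = 12/K_a = 167.2 ⇒ K_a = 15/209 ⇒ A = (15/209)/(3/3344) = 80.

80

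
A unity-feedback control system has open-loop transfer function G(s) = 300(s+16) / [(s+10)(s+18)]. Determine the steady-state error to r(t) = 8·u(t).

System type = 0 (no poles at s=0).
K_p = lim_{s→0} G(s) = 300·16 / (10·18) = 80/3.
e_ss = 8/(1 + K_p) = 8/(83/3) = 24/83.

24/83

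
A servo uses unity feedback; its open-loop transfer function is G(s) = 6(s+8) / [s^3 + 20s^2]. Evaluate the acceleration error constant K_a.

Lowest-order denominator term is 20s^2, so the open loop has 2 poles at the origin → type 2 system.
K_a = lim_{s→0} s^2·G(s) = 6·8 / 20 = 2.4.

2.4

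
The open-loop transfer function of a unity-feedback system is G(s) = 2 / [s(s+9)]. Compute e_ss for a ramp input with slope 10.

One free integrator in G(s): this is a type 1 system.
K_v = lim_{s→0} s·G(s) = 2 / (9) = 2/9.
e_ss = 10/K_v = 10/(2/9) = 45.

45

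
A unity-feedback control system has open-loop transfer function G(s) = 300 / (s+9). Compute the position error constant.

No free integrators in G(s): this is a type 0 system.
K_p = lim_{s→0} G(s) = 300 / (9) = 100/3.

100/3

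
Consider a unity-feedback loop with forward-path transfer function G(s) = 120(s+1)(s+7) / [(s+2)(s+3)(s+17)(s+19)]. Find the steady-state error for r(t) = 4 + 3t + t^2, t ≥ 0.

infinity

System type = 0 (no poles at s=0). Treating each term separately:
  • 4: e_ss = 4/(1+K_p) with K_p=140/323 → 1292/463.
  • 3t: a type-0 system cannot track it, e_ss → ∞.
  • t^2: a type-0 system cannot track it, e_ss → ∞.
The unbounded component dominates.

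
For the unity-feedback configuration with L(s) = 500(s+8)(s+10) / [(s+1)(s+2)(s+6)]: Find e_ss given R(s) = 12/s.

36/10003

L(s) has no factors of s in the denominator, so the system is type 0.
K_p = lim_{s→0} L(s) = 500·8·10 / (1·2·6) = 10000/3.
e_ss = 12/(1 + K_p) = 12/(10003/3) = 36/10003.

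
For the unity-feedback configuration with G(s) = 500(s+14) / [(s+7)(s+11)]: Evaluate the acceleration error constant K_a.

0

G(s) has no factors of s in the denominator, so the system is type 0.
K_a = lim_{s→0} s^2·G(s) = 0 (the extra factor of s kills the finite limit).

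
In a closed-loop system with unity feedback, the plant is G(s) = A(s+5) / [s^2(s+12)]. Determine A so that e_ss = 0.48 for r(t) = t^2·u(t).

Two free integrators in G(s): this is a type 2 system.
K_a = lim_{s→0} s^2·G(s) = A·5 / (12) = (5/12)·A.
e_ss = 2/K_a = 0.48 ⇒ K_a = 25/6 ⇒ A = (25/6)/(5/12) = 10.

10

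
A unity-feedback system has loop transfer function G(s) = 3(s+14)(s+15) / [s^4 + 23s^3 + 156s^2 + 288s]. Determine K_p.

infinity

K_p = lim_{s→0} G(s); with 1 pole at the origin the limit diverges, so K_p = ∞.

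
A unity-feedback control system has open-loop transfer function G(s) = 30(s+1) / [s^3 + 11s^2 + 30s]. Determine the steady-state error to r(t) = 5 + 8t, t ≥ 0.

Lowest-order denominator term is 30s, so the open loop has 1 pole at the origin → type 1 system. By superposition:
  • 5: tracked with zero error.
  • 8t: e_ss = 8/K_v with K_v=1 → 8.
Total e_ss = 8.

8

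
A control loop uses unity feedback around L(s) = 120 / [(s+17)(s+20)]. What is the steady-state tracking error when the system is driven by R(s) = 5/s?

85/23

No free integrators in L(s): this is a type 0 system.
K_p = lim_{s→0} L(s) = 120 / (17·20) = 6/17.
e_ss = 5/(1 + K_p) = 5/(23/17) = 85/23.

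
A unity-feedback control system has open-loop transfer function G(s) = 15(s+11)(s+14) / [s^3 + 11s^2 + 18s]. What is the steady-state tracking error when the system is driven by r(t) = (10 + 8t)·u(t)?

24/385

Lowest-order denominator term is 18s, so the open loop has 1 pole at the origin → type 1 system. By superposition:
  • 10: tracked with zero error.
  • 8t: e_ss = 8/K_v with K_v=385/3 → 24/385.
Total e_ss = 24/385.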